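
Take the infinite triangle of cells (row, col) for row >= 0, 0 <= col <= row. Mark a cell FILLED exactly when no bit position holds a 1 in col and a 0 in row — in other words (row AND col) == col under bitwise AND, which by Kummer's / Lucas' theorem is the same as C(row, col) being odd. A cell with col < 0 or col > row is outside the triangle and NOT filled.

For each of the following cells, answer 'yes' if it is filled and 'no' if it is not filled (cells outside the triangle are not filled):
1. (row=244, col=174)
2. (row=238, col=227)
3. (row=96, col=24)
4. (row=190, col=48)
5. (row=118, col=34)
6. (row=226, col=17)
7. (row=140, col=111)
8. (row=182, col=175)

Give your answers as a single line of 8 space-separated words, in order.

(244,174): row=0b11110100, col=0b10101110, row AND col = 0b10100100 = 164; 164 != 174 -> empty
(238,227): row=0b11101110, col=0b11100011, row AND col = 0b11100010 = 226; 226 != 227 -> empty
(96,24): row=0b1100000, col=0b11000, row AND col = 0b0 = 0; 0 != 24 -> empty
(190,48): row=0b10111110, col=0b110000, row AND col = 0b110000 = 48; 48 == 48 -> filled
(118,34): row=0b1110110, col=0b100010, row AND col = 0b100010 = 34; 34 == 34 -> filled
(226,17): row=0b11100010, col=0b10001, row AND col = 0b0 = 0; 0 != 17 -> empty
(140,111): row=0b10001100, col=0b1101111, row AND col = 0b1100 = 12; 12 != 111 -> empty
(182,175): row=0b10110110, col=0b10101111, row AND col = 0b10100110 = 166; 166 != 175 -> empty

Answer: no no no yes yes no no no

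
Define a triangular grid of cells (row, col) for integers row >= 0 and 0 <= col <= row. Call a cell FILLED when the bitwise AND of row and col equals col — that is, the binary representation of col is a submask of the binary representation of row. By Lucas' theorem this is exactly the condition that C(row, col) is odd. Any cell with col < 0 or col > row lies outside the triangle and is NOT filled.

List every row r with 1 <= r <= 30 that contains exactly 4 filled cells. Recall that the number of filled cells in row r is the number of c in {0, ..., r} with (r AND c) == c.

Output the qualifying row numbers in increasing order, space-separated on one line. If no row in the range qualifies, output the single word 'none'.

Row r has 2^popcount(r) filled cells, so we need popcount(r) = log2(4) = 2.
Scan r = 1..30 and keep those with exactly 2 one-bits:
r=1=1 popcount=1 -> skip
r=2=10 popcount=1 -> skip
r=3=11 popcount=2 -> KEEP
r=4=100 popcount=1 -> skip
r=5=101 popcount=2 -> KEEP
r=6=110 popcount=2 -> KEEP
r=7=111 popcount=3 -> skip
r=8=1000 popcount=1 -> skip
r=9=1001 popcount=2 -> KEEP
r=10=1010 popcount=2 -> KEEP
r=11=1011 popcount=3 -> skip
r=12=1100 popcount=2 -> KEEP
r=13=1101 popcount=3 -> skip
r=14=1110 popcount=3 -> skip
r=15=1111 popcount=4 -> skip
r=16=10000 popcount=1 -> skip
r=17=10001 popcount=2 -> KEEP
r=18=10010 popcount=2 -> KEEP
r=19=10011 popcount=3 -> skip
r=20=10100 popcount=2 -> KEEP
r=21=10101 popcount=3 -> skip
r=22=10110 popcount=3 -> skip
r=23=10111 popcount=4 -> skip
r=24=11000 popcount=2 -> KEEP
r=25=11001 popcount=3 -> skip
r=26=11010 popcount=3 -> skip
r=27=11011 popcount=4 -> skip
r=28=11100 popcount=3 -> skip
r=29=11101 popcount=4 -> skip
r=30=11110 popcount=4 -> skip
Kept rows: 3 5 6 9 10 12 17 18 20 24

Answer: 3 5 6 9 10 12 17 18 20 24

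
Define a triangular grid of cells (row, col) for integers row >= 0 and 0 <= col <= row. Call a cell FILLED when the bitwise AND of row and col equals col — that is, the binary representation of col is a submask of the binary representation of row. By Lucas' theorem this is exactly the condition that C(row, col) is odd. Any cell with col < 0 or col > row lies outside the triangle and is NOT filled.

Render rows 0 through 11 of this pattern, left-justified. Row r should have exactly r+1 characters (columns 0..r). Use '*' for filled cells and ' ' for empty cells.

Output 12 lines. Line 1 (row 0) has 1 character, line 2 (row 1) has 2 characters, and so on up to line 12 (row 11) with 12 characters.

r0=0: *
r1=1: **
r2=10: * *
r3=11: ****
r4=100: *   *
r5=101: **  **
r6=110: * * * *
r7=111: ********
r8=1000: *       *
r9=1001: **      **
r10=1010: * *     * *
r11=1011: ****    ****

Answer: *
**
* *
****
*   *
**  **
* * * *
********
*       *
**      **
* *     * *
****    ****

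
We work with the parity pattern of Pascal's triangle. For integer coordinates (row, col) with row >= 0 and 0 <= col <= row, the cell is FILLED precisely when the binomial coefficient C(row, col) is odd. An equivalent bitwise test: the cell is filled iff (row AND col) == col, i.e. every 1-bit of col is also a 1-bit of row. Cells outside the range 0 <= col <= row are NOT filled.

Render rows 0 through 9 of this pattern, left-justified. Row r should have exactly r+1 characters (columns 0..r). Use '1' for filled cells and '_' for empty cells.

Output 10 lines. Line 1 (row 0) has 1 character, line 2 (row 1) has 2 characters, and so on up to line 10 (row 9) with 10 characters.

r0=0: 1
r1=1: 11
r2=10: 1_1
r3=11: 1111
r4=100: 1___1
r5=101: 11__11
r6=110: 1_1_1_1
r7=111: 11111111
r8=1000: 1_______1
r9=1001: 11______11

Answer: 1
11
1_1
1111
1___1
11__11
1_1_1_1
11111111
1_______1
11______11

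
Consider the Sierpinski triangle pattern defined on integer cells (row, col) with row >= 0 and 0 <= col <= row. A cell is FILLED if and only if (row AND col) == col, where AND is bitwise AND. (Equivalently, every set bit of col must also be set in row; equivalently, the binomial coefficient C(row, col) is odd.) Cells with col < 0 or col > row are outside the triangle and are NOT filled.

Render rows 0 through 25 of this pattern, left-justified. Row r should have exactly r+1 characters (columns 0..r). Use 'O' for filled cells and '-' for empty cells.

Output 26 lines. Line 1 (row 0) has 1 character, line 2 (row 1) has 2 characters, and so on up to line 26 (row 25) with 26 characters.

r0=0: O
r1=1: OO
r2=10: O-O
r3=11: OOOO
r4=100: O---O
r5=101: OO--OO
r6=110: O-O-O-O
r7=111: OOOOOOOO
r8=1000: O-------O
r9=1001: OO------OO
r10=1010: O-O-----O-O
r11=1011: OOOO----OOOO
r12=1100: O---O---O---O
r13=1101: OO--OO--OO--OO
r14=1110: O-O-O-O-O-O-O-O
r15=1111: OOOOOOOOOOOOOOOO
r16=10000: O---------------O
r17=10001: OO--------------OO
r18=10010: O-O-------------O-O
r19=10011: OOOO------------OOOO
r20=10100: O---O-----------O---O
r21=10101: OO--OO----------OO--OO
r22=10110: O-O-O-O---------O-O-O-O
r23=10111: OOOOOOOO--------OOOOOOOO
r24=11000: O-------O-------O-------O
r25=11001: OO------OO------OO------OO

Answer: O
OO
O-O
OOOO
O---O
OO--OO
O-O-O-O
OOOOOOOO
O-------O
OO------OO
O-O-----O-O
OOOO----OOOO
O---O---O---O
OO--OO--OO--OO
O-O-O-O-O-O-O-O
OOOOOOOOOOOOOOOO
O---------------O
OO--------------OO
O-O-------------O-O
OOOO------------OOOO
O---O-----------O---O
OO--OO----------OO--OO
O-O-O-O---------O-O-O-O
OOOOOOOO--------OOOOOOOO
O-------O-------O-------O
OO------OO------OO------OO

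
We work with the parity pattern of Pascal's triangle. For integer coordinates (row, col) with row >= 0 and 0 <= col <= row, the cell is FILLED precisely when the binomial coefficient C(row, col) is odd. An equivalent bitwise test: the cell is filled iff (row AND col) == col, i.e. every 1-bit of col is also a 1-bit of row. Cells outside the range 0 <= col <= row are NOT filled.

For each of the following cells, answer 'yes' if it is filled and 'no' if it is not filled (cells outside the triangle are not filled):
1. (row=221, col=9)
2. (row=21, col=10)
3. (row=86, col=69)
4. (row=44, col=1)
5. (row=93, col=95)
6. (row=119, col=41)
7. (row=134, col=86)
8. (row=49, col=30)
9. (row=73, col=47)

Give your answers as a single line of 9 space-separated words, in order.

Answer: yes no no no no no no no no

Derivation:
(221,9): row=0b11011101, col=0b1001, row AND col = 0b1001 = 9; 9 == 9 -> filled
(21,10): row=0b10101, col=0b1010, row AND col = 0b0 = 0; 0 != 10 -> empty
(86,69): row=0b1010110, col=0b1000101, row AND col = 0b1000100 = 68; 68 != 69 -> empty
(44,1): row=0b101100, col=0b1, row AND col = 0b0 = 0; 0 != 1 -> empty
(93,95): col outside [0, 93] -> not filled
(119,41): row=0b1110111, col=0b101001, row AND col = 0b100001 = 33; 33 != 41 -> empty
(134,86): row=0b10000110, col=0b1010110, row AND col = 0b110 = 6; 6 != 86 -> empty
(49,30): row=0b110001, col=0b11110, row AND col = 0b10000 = 16; 16 != 30 -> empty
(73,47): row=0b1001001, col=0b101111, row AND col = 0b1001 = 9; 9 != 47 -> empty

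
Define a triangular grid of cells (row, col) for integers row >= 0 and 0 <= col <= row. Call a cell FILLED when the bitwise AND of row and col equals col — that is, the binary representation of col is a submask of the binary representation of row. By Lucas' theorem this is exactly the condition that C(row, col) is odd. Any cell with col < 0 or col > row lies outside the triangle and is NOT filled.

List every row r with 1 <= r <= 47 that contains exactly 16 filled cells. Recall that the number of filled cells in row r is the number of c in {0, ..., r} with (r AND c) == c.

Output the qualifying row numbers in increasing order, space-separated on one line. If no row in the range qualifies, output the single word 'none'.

Row r has 2^popcount(r) filled cells, so we need popcount(r) = log2(16) = 4.
Scan r = 1..47 and keep those with exactly 4 one-bits:
r=1=1 popcount=1 -> skip
r=2=10 popcount=1 -> skip
r=3=11 popcount=2 -> skip
r=4=100 popcount=1 -> skip
r=5=101 popcount=2 -> skip
r=6=110 popcount=2 -> skip
r=7=111 popcount=3 -> skip
r=8=1000 popcount=1 -> skip
r=9=1001 popcount=2 -> skip
r=10=1010 popcount=2 -> skip
r=11=1011 popcount=3 -> skip
r=12=1100 popcount=2 -> skip
r=13=1101 popcount=3 -> skip
r=14=1110 popcount=3 -> skip
r=15=1111 popcount=4 -> KEEP
r=16=10000 popcount=1 -> skip
r=17=10001 popcount=2 -> skip
r=18=10010 popcount=2 -> skip
r=19=10011 popcount=3 -> skip
r=20=10100 popcount=2 -> skip
r=21=10101 popcount=3 -> skip
r=22=10110 popcount=3 -> skip
r=23=10111 popcount=4 -> KEEP
r=24=11000 popcount=2 -> skip
r=25=11001 popcount=3 -> skip
r=26=11010 popcount=3 -> skip
r=27=11011 popcount=4 -> KEEP
r=28=11100 popcount=3 -> skip
r=29=11101 popcount=4 -> KEEP
r=30=11110 popcount=4 -> KEEP
r=31=11111 popcount=5 -> skip
r=32=100000 popcount=1 -> skip
r=33=100001 popcount=2 -> skip
r=34=100010 popcount=2 -> skip
r=35=100011 popcount=3 -> skip
r=36=100100 popcount=2 -> skip
r=37=100101 popcount=3 -> skip
r=38=100110 popcount=3 -> skip
r=39=100111 popcount=4 -> KEEP
r=40=101000 popcount=2 -> skip
r=41=101001 popcount=3 -> skip
r=42=101010 popcount=3 -> skip
r=43=101011 popcount=4 -> KEEP
r=44=101100 popcount=3 -> skip
r=45=101101 popcount=4 -> KEEP
r=46=101110 popcount=4 -> KEEP
r=47=101111 popcount=5 -> skip
Kept rows: 15 23 27 29 30 39 43 45 46

Answer: 15 23 27 29 30 39 43 45 46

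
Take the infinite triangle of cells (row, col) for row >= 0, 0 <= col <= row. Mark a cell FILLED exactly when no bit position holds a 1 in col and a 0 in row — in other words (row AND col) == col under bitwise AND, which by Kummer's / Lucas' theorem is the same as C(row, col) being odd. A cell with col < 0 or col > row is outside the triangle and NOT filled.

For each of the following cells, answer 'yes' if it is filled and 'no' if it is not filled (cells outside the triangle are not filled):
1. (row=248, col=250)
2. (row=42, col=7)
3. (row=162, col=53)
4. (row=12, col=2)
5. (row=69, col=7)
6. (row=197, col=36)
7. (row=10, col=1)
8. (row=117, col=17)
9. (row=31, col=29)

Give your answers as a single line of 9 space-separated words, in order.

Answer: no no no no no no no yes yes

Derivation:
(248,250): col outside [0, 248] -> not filled
(42,7): row=0b101010, col=0b111, row AND col = 0b10 = 2; 2 != 7 -> empty
(162,53): row=0b10100010, col=0b110101, row AND col = 0b100000 = 32; 32 != 53 -> empty
(12,2): row=0b1100, col=0b10, row AND col = 0b0 = 0; 0 != 2 -> empty
(69,7): row=0b1000101, col=0b111, row AND col = 0b101 = 5; 5 != 7 -> empty
(197,36): row=0b11000101, col=0b100100, row AND col = 0b100 = 4; 4 != 36 -> empty
(10,1): row=0b1010, col=0b1, row AND col = 0b0 = 0; 0 != 1 -> empty
(117,17): row=0b1110101, col=0b10001, row AND col = 0b10001 = 17; 17 == 17 -> filled
(31,29): row=0b11111, col=0b11101, row AND col = 0b11101 = 29; 29 == 29 -> filled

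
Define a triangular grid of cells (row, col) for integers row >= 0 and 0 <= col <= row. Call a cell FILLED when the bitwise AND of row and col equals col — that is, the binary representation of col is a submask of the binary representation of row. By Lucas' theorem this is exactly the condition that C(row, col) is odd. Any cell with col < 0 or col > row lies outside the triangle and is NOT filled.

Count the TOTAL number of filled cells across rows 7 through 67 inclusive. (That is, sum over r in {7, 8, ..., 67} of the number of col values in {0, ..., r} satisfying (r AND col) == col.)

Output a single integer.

Answer: 728

Derivation:
r7=111 pc3: +8 =8
r8=1000 pc1: +2 =10
r9=1001 pc2: +4 =14
r10=1010 pc2: +4 =18
r11=1011 pc3: +8 =26
r12=1100 pc2: +4 =30
r13=1101 pc3: +8 =38
r14=1110 pc3: +8 =46
r15=1111 pc4: +16 =62
r16=10000 pc1: +2 =64
r17=10001 pc2: +4 =68
r18=10010 pc2: +4 =72
r19=10011 pc3: +8 =80
r20=10100 pc2: +4 =84
r21=10101 pc3: +8 =92
r22=10110 pc3: +8 =100
r23=10111 pc4: +16 =116
r24=11000 pc2: +4 =120
r25=11001 pc3: +8 =128
r26=11010 pc3: +8 =136
r27=11011 pc4: +16 =152
r28=11100 pc3: +8 =160
r29=11101 pc4: +16 =176
r30=11110 pc4: +16 =192
r31=11111 pc5: +32 =224
r32=100000 pc1: +2 =226
r33=100001 pc2: +4 =230
r34=100010 pc2: +4 =234
r35=100011 pc3: +8 =242
r36=100100 pc2: +4 =246
r37=100101 pc3: +8 =254
r38=100110 pc3: +8 =262
r39=100111 pc4: +16 =278
r40=101000 pc2: +4 =282
r41=101001 pc3: +8 =290
r42=101010 pc3: +8 =298
r43=101011 pc4: +16 =314
r44=101100 pc3: +8 =322
r45=101101 pc4: +16 =338
r46=101110 pc4: +16 =354
r47=101111 pc5: +32 =386
r48=110000 pc2: +4 =390
r49=110001 pc3: +8 =398
r50=110010 pc3: +8 =406
r51=110011 pc4: +16 =422
r52=110100 pc3: +8 =430
r53=110101 pc4: +16 =446
r54=110110 pc4: +16 =462
r55=110111 pc5: +32 =494
r56=111000 pc3: +8 =502
r57=111001 pc4: +16 =518
r58=111010 pc4: +16 =534
r59=111011 pc5: +32 =566
r60=111100 pc4: +16 =582
r61=111101 pc5: +32 =614
r62=111110 pc5: +32 =646
r63=111111 pc6: +64 =710
r64=1000000 pc1: +2 =712
r65=1000001 pc2: +4 =716
r66=1000010 pc2: +4 =720
r67=1000011 pc3: +8 =728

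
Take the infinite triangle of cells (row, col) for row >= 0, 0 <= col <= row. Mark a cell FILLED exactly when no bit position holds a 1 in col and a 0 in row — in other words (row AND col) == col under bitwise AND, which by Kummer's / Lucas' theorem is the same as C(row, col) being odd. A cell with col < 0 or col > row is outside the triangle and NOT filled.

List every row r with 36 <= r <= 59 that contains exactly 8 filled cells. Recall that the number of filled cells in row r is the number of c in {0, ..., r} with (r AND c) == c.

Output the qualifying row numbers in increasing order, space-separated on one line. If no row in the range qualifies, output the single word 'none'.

Answer: 37 38 41 42 44 49 50 52 56

Derivation:
Row r has 2^popcount(r) filled cells, so we need popcount(r) = log2(8) = 3.
Scan r = 36..59 and keep those with exactly 3 one-bits:
r=36=100100 popcount=2 -> skip
r=37=100101 popcount=3 -> KEEP
r=38=100110 popcount=3 -> KEEP
r=39=100111 popcount=4 -> skip
r=40=101000 popcount=2 -> skip
r=41=101001 popcount=3 -> KEEP
r=42=101010 popcount=3 -> KEEP
r=43=101011 popcount=4 -> skip
r=44=101100 popcount=3 -> KEEP
r=45=101101 popcount=4 -> skip
r=46=101110 popcount=4 -> skip
r=47=101111 popcount=5 -> skip
r=48=110000 popcount=2 -> skip
r=49=110001 popcount=3 -> KEEP
r=50=110010 popcount=3 -> KEEP
r=51=110011 popcount=4 -> skip
r=52=110100 popcount=3 -> KEEP
r=53=110101 popcount=4 -> skip
r=54=110110 popcount=4 -> skip
r=55=110111 popcount=5 -> skip
r=56=111000 popcount=3 -> KEEP
r=57=111001 popcount=4 -> skip
r=58=111010 popcount=4 -> skip
r=59=111011 popcount=5 -> skip
Kept rows: 37 38 41 42 44 49 50 52 56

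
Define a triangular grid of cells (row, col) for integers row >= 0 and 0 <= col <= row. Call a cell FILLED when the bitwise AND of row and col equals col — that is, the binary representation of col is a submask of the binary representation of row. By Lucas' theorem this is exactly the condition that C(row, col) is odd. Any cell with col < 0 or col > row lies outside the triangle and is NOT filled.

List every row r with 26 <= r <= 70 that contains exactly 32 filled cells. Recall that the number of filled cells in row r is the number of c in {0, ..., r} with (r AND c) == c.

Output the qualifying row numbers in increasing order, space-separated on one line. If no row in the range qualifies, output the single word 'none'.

Row r has 2^popcount(r) filled cells, so we need popcount(r) = log2(32) = 5.
Scan r = 26..70 and keep those with exactly 5 one-bits:
r=26=11010 popcount=3 -> skip
r=27=11011 popcount=4 -> skip
r=28=11100 popcount=3 -> skip
r=29=11101 popcount=4 -> skip
r=30=11110 popcount=4 -> skip
r=31=11111 popcount=5 -> KEEP
r=32=100000 popcount=1 -> skip
r=33=100001 popcount=2 -> skip
r=34=100010 popcount=2 -> skip
r=35=100011 popcount=3 -> skip
r=36=100100 popcount=2 -> skip
r=37=100101 popcount=3 -> skip
r=38=100110 popcount=3 -> skip
r=39=100111 popcount=4 -> skip
r=40=101000 popcount=2 -> skip
r=41=101001 popcount=3 -> skip
r=42=101010 popcount=3 -> skip
r=43=101011 popcount=4 -> skip
r=44=101100 popcount=3 -> skip
r=45=101101 popcount=4 -> skip
r=46=101110 popcount=4 -> skip
r=47=101111 popcount=5 -> KEEP
r=48=110000 popcount=2 -> skip
r=49=110001 popcount=3 -> skip
r=50=110010 popcount=3 -> skip
r=51=110011 popcount=4 -> skip
r=52=110100 popcount=3 -> skip
r=53=110101 popcount=4 -> skip
r=54=110110 popcount=4 -> skip
r=55=110111 popcount=5 -> KEEP
r=56=111000 popcount=3 -> skip
r=57=111001 popcount=4 -> skip
r=58=111010 popcount=4 -> skip
r=59=111011 popcount=5 -> KEEP
r=60=111100 popcount=4 -> skip
r=61=111101 popcount=5 -> KEEP
r=62=111110 popcount=5 -> KEEP
r=63=111111 popcount=6 -> skip
r=64=1000000 popcount=1 -> skip
r=65=1000001 popcount=2 -> skip
r=66=1000010 popcount=2 -> skip
r=67=1000011 popcount=3 -> skip
r=68=1000100 popcount=2 -> skip
r=69=1000101 popcount=3 -> skip
r=70=1000110 popcount=3 -> skip
Kept rows: 31 47 55 59 61 62

Answer: 31 47 55 59 61 62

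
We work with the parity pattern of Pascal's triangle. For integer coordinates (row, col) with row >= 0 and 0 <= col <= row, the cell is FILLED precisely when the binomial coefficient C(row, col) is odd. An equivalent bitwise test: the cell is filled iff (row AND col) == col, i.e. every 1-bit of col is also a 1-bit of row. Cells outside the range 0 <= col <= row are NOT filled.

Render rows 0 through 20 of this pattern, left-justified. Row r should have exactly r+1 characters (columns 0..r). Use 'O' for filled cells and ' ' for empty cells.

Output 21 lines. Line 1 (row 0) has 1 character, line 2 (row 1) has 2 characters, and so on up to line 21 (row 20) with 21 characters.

Answer: O
OO
O O
OOOO
O   O
OO  OO
O O O O
OOOOOOOO
O       O
OO      OO
O O     O O
OOOO    OOOO
O   O   O   O
OO  OO  OO  OO
O O O O O O O O
OOOOOOOOOOOOOOOO
O               O
OO              OO
O O             O O
OOOO            OOOO
O   O           O   O

Derivation:
r0=0: O
r1=1: OO
r2=10: O O
r3=11: OOOO
r4=100: O   O
r5=101: OO  OO
r6=110: O O O O
r7=111: OOOOOOOO
r8=1000: O       O
r9=1001: OO      OO
r10=1010: O O     O O
r11=1011: OOOO    OOOO
r12=1100: O   O   O   O
r13=1101: OO  OO  OO  OO
r14=1110: O O O O O O O O
r15=1111: OOOOOOOOOOOOOOOO
r16=10000: O               O
r17=10001: OO              OO
r18=10010: O O             O O
r19=10011: OOOO            OOOO
r20=10100: O   O           O   O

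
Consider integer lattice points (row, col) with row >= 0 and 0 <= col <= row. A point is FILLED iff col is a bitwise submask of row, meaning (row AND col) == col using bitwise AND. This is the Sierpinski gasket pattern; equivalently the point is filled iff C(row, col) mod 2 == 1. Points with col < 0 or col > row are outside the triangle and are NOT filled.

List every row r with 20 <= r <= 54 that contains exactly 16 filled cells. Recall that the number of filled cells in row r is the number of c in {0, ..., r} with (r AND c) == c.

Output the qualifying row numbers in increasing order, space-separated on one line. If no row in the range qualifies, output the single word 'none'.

Answer: 23 27 29 30 39 43 45 46 51 53 54

Derivation:
Row r has 2^popcount(r) filled cells, so we need popcount(r) = log2(16) = 4.
Scan r = 20..54 and keep those with exactly 4 one-bits:
r=20=10100 popcount=2 -> skip
r=21=10101 popcount=3 -> skip
r=22=10110 popcount=3 -> skip
r=23=10111 popcount=4 -> KEEP
r=24=11000 popcount=2 -> skip
r=25=11001 popcount=3 -> skip
r=26=11010 popcount=3 -> skip
r=27=11011 popcount=4 -> KEEP
r=28=11100 popcount=3 -> skip
r=29=11101 popcount=4 -> KEEP
r=30=11110 popcount=4 -> KEEP
r=31=11111 popcount=5 -> skip
r=32=100000 popcount=1 -> skip
r=33=100001 popcount=2 -> skip
r=34=100010 popcount=2 -> skip
r=35=100011 popcount=3 -> skip
r=36=100100 popcount=2 -> skip
r=37=100101 popcount=3 -> skip
r=38=100110 popcount=3 -> skip
r=39=100111 popcount=4 -> KEEP
r=40=101000 popcount=2 -> skip
r=41=101001 popcount=3 -> skip
r=42=101010 popcount=3 -> skip
r=43=101011 popcount=4 -> KEEP
r=44=101100 popcount=3 -> skip
r=45=101101 popcount=4 -> KEEP
r=46=101110 popcount=4 -> KEEP
r=47=101111 popcount=5 -> skip
r=48=110000 popcount=2 -> skip
r=49=110001 popcount=3 -> skip
r=50=110010 popcount=3 -> skip
r=51=110011 popcount=4 -> KEEP
r=52=110100 popcount=3 -> skip
r=53=110101 popcount=4 -> KEEP
r=54=110110 popcount=4 -> KEEP
Kept rows: 23 27 29 30 39 43 45 46 51 53 54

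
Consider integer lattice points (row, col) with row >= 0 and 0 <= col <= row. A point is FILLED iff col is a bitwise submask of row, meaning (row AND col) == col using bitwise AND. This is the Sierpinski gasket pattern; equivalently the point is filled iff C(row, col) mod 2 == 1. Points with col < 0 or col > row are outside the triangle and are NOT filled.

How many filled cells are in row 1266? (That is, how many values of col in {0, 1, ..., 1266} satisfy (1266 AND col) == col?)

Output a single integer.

1266 in binary = 10011110010
popcount(1266) = number of 1-bits in 10011110010 = 6
A col c satisfies (1266 AND c) == c iff every set bit of c is also set in 1266; each of the 6 set bits of 1266 can independently be on or off in c.
count = 2^6 = 64

Answer: 64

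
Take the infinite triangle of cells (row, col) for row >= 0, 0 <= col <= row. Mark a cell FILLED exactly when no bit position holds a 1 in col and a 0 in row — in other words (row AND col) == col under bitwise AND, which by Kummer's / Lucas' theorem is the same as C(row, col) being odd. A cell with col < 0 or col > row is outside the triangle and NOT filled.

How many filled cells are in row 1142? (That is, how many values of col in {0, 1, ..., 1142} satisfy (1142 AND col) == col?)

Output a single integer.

Answer: 64

Derivation:
1142 in binary = 10001110110
popcount(1142) = number of 1-bits in 10001110110 = 6
A col c satisfies (1142 AND c) == c iff every set bit of c is also set in 1142; each of the 6 set bits of 1142 can independently be on or off in c.
count = 2^6 = 64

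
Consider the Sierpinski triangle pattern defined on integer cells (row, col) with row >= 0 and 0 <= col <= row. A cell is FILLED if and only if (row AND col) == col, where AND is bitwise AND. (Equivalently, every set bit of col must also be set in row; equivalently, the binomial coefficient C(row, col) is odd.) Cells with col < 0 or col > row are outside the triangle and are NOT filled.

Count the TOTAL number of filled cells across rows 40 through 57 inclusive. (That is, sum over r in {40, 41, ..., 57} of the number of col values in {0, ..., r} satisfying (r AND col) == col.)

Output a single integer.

Answer: 240

Derivation:
r40=101000 pc2: +4 =4
r41=101001 pc3: +8 =12
r42=101010 pc3: +8 =20
r43=101011 pc4: +16 =36
r44=101100 pc3: +8 =44
r45=101101 pc4: +16 =60
r46=101110 pc4: +16 =76
r47=101111 pc5: +32 =108
r48=110000 pc2: +4 =112
r49=110001 pc3: +8 =120
r50=110010 pc3: +8 =128
r51=110011 pc4: +16 =144
r52=110100 pc3: +8 =152
r53=110101 pc4: +16 =168
r54=110110 pc4: +16 =184
r55=110111 pc5: +32 =216
r56=111000 pc3: +8 =224
r57=111001 pc4: +16 =240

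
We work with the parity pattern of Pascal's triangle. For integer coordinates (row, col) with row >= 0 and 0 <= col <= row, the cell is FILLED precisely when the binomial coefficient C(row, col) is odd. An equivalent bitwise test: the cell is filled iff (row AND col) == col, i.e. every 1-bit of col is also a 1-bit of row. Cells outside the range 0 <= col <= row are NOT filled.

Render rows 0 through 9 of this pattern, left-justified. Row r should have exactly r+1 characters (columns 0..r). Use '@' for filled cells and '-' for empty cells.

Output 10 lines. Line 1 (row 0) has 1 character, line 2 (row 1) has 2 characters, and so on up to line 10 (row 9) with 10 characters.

Answer: @
@@
@-@
@@@@
@---@
@@--@@
@-@-@-@
@@@@@@@@
@-------@
@@------@@

Derivation:
r0=0: @
r1=1: @@
r2=10: @-@
r3=11: @@@@
r4=100: @---@
r5=101: @@--@@
r6=110: @-@-@-@
r7=111: @@@@@@@@
r8=1000: @-------@
r9=1001: @@------@@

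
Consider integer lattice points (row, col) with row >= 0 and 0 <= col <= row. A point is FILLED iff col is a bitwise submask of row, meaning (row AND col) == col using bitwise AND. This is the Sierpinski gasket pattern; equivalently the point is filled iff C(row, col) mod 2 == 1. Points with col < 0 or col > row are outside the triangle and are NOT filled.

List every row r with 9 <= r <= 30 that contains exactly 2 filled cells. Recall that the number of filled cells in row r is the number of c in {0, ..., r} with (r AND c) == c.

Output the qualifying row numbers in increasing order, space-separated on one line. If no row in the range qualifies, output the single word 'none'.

Answer: 16

Derivation:
Row r has 2^popcount(r) filled cells, so we need popcount(r) = log2(2) = 1.
Scan r = 9..30 and keep those with exactly 1 one-bits:
r=9=1001 popcount=2 -> skip
r=10=1010 popcount=2 -> skip
r=11=1011 popcount=3 -> skip
r=12=1100 popcount=2 -> skip
r=13=1101 popcount=3 -> skip
r=14=1110 popcount=3 -> skip
r=15=1111 popcount=4 -> skip
r=16=10000 popcount=1 -> KEEP
r=17=10001 popcount=2 -> skip
r=18=10010 popcount=2 -> skip
r=19=10011 popcount=3 -> skip
r=20=10100 popcount=2 -> skip
r=21=10101 popcount=3 -> skip
r=22=10110 popcount=3 -> skip
r=23=10111 popcount=4 -> skip
r=24=11000 popcount=2 -> skip
r=25=11001 popcount=3 -> skip
r=26=11010 popcount=3 -> skip
r=27=11011 popcount=4 -> skip
r=28=11100 popcount=3 -> skip
r=29=11101 popcount=4 -> skip
r=30=11110 popcount=4 -> skip
Kept rows: 16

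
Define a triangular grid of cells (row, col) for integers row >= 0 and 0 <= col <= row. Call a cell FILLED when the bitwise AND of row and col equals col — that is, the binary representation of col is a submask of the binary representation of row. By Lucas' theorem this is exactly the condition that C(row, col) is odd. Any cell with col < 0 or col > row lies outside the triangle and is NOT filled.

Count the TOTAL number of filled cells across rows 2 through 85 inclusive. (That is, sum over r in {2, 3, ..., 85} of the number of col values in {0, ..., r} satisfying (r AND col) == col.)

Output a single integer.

Answer: 948

Derivation:
r2=10 pc1: +2 =2
r3=11 pc2: +4 =6
r4=100 pc1: +2 =8
r5=101 pc2: +4 =12
r6=110 pc2: +4 =16
r7=111 pc3: +8 =24
r8=1000 pc1: +2 =26
r9=1001 pc2: +4 =30
r10=1010 pc2: +4 =34
r11=1011 pc3: +8 =42
r12=1100 pc2: +4 =46
r13=1101 pc3: +8 =54
r14=1110 pc3: +8 =62
r15=1111 pc4: +16 =78
r16=10000 pc1: +2 =80
r17=10001 pc2: +4 =84
r18=10010 pc2: +4 =88
r19=10011 pc3: +8 =96
r20=10100 pc2: +4 =100
r21=10101 pc3: +8 =108
r22=10110 pc3: +8 =116
r23=10111 pc4: +16 =132
r24=11000 pc2: +4 =136
r25=11001 pc3: +8 =144
r26=11010 pc3: +8 =152
r27=11011 pc4: +16 =168
r28=11100 pc3: +8 =176
r29=11101 pc4: +16 =192
r30=11110 pc4: +16 =208
r31=11111 pc5: +32 =240
r32=100000 pc1: +2 =242
r33=100001 pc2: +4 =246
r34=100010 pc2: +4 =250
r35=100011 pc3: +8 =258
r36=100100 pc2: +4 =262
r37=100101 pc3: +8 =270
r38=100110 pc3: +8 =278
r39=100111 pc4: +16 =294
r40=101000 pc2: +4 =298
r41=101001 pc3: +8 =306
r42=101010 pc3: +8 =314
r43=101011 pc4: +16 =330
r44=101100 pc3: +8 =338
r45=101101 pc4: +16 =354
r46=101110 pc4: +16 =370
r47=101111 pc5: +32 =402
r48=110000 pc2: +4 =406
r49=110001 pc3: +8 =414
r50=110010 pc3: +8 =422
r51=110011 pc4: +16 =438
r52=110100 pc3: +8 =446
r53=110101 pc4: +16 =462
r54=110110 pc4: +16 =478
r55=110111 pc5: +32 =510
r56=111000 pc3: +8 =518
r57=111001 pc4: +16 =534
r58=111010 pc4: +16 =550
r59=111011 pc5: +32 =582
r60=111100 pc4: +16 =598
r61=111101 pc5: +32 =630
r62=111110 pc5: +32 =662
r63=111111 pc6: +64 =726
r64=1000000 pc1: +2 =728
r65=1000001 pc2: +4 =732
r66=1000010 pc2: +4 =736
r67=1000011 pc3: +8 =744
r68=1000100 pc2: +4 =748
r69=1000101 pc3: +8 =756
r70=1000110 pc3: +8 =764
r71=1000111 pc4: +16 =780
r72=1001000 pc2: +4 =784
r73=1001001 pc3: +8 =792
r74=1001010 pc3: +8 =800
r75=1001011 pc4: +16 =816
r76=1001100 pc3: +8 =824
r77=1001101 pc4: +16 =840
r78=1001110 pc4: +16 =856
r79=1001111 pc5: +32 =888
r80=1010000 pc2: +4 =892
r81=1010001 pc3: +8 =900
r82=1010010 pc3: +8 =908
r83=1010011 pc4: +16 =924
r84=1010100 pc3: +8 =932
r85=1010101 pc4: +16 =948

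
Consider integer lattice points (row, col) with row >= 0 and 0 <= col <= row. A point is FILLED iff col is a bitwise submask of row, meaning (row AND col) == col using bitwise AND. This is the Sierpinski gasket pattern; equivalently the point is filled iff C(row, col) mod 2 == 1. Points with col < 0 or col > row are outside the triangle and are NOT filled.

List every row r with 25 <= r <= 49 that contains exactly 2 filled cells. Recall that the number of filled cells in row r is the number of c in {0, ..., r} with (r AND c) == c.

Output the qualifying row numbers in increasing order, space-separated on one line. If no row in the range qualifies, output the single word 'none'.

Row r has 2^popcount(r) filled cells, so we need popcount(r) = log2(2) = 1.
Scan r = 25..49 and keep those with exactly 1 one-bits:
r=25=11001 popcount=3 -> skip
r=26=11010 popcount=3 -> skip
r=27=11011 popcount=4 -> skip
r=28=11100 popcount=3 -> skip
r=29=11101 popcount=4 -> skip
r=30=11110 popcount=4 -> skip
r=31=11111 popcount=5 -> skip
r=32=100000 popcount=1 -> KEEP
r=33=100001 popcount=2 -> skip
r=34=100010 popcount=2 -> skip
r=35=100011 popcount=3 -> skip
r=36=100100 popcount=2 -> skip
r=37=100101 popcount=3 -> skip
r=38=100110 popcount=3 -> skip
r=39=100111 popcount=4 -> skip
r=40=101000 popcount=2 -> skip
r=41=101001 popcount=3 -> skip
r=42=101010 popcount=3 -> skip
r=43=101011 popcount=4 -> skip
r=44=101100 popcount=3 -> skip
r=45=101101 popcount=4 -> skip
r=46=101110 popcount=4 -> skip
r=47=101111 popcount=5 -> skip
r=48=110000 popcount=2 -> skip
r=49=110001 popcount=3 -> skip
Kept rows: 32

Answer: 32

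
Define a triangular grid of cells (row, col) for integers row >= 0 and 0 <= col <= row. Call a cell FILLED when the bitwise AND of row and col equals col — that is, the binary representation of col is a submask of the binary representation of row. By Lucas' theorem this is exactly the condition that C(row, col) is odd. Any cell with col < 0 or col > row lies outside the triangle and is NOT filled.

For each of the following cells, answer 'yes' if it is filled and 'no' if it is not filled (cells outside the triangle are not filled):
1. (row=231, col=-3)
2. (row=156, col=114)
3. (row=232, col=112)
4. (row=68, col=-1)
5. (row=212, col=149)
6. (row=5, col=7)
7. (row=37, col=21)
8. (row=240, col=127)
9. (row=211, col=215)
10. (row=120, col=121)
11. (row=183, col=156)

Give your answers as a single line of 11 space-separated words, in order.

Answer: no no no no no no no no no no no

Derivation:
(231,-3): col outside [0, 231] -> not filled
(156,114): row=0b10011100, col=0b1110010, row AND col = 0b10000 = 16; 16 != 114 -> empty
(232,112): row=0b11101000, col=0b1110000, row AND col = 0b1100000 = 96; 96 != 112 -> empty
(68,-1): col outside [0, 68] -> not filled
(212,149): row=0b11010100, col=0b10010101, row AND col = 0b10010100 = 148; 148 != 149 -> empty
(5,7): col outside [0, 5] -> not filled
(37,21): row=0b100101, col=0b10101, row AND col = 0b101 = 5; 5 != 21 -> empty
(240,127): row=0b11110000, col=0b1111111, row AND col = 0b1110000 = 112; 112 != 127 -> empty
(211,215): col outside [0, 211] -> not filled
(120,121): col outside [0, 120] -> not filled
(183,156): row=0b10110111, col=0b10011100, row AND col = 0b10010100 = 148; 148 != 156 -> empty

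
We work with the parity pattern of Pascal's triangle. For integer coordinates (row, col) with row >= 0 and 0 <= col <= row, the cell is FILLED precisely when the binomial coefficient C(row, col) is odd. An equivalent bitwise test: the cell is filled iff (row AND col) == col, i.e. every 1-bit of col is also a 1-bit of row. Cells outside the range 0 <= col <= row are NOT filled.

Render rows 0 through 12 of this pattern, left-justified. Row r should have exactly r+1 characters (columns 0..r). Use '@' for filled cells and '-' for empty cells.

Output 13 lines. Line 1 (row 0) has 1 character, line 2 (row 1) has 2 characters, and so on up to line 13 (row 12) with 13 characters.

r0=0: @
r1=1: @@
r2=10: @-@
r3=11: @@@@
r4=100: @---@
r5=101: @@--@@
r6=110: @-@-@-@
r7=111: @@@@@@@@
r8=1000: @-------@
r9=1001: @@------@@
r10=1010: @-@-----@-@
r11=1011: @@@@----@@@@
r12=1100: @---@---@---@

Answer: @
@@
@-@
@@@@
@---@
@@--@@
@-@-@-@
@@@@@@@@
@-------@
@@------@@
@-@-----@-@
@@@@----@@@@
@---@---@---@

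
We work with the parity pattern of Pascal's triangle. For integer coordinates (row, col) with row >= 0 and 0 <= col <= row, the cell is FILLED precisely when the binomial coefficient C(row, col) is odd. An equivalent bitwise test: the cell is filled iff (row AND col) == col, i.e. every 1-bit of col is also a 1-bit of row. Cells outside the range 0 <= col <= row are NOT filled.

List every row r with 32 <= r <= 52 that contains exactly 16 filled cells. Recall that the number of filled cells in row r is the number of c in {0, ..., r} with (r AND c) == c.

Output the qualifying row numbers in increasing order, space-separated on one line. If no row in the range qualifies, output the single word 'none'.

Row r has 2^popcount(r) filled cells, so we need popcount(r) = log2(16) = 4.
Scan r = 32..52 and keep those with exactly 4 one-bits:
r=32=100000 popcount=1 -> skip
r=33=100001 popcount=2 -> skip
r=34=100010 popcount=2 -> skip
r=35=100011 popcount=3 -> skip
r=36=100100 popcount=2 -> skip
r=37=100101 popcount=3 -> skip
r=38=100110 popcount=3 -> skip
r=39=100111 popcount=4 -> KEEP
r=40=101000 popcount=2 -> skip
r=41=101001 popcount=3 -> skip
r=42=101010 popcount=3 -> skip
r=43=101011 popcount=4 -> KEEP
r=44=101100 popcount=3 -> skip
r=45=101101 popcount=4 -> KEEP
r=46=101110 popcount=4 -> KEEP
r=47=101111 popcount=5 -> skip
r=48=110000 popcount=2 -> skip
r=49=110001 popcount=3 -> skip
r=50=110010 popcount=3 -> skip
r=51=110011 popcount=4 -> KEEP
r=52=110100 popcount=3 -> skip
Kept rows: 39 43 45 46 51

Answer: 39 43 45 46 51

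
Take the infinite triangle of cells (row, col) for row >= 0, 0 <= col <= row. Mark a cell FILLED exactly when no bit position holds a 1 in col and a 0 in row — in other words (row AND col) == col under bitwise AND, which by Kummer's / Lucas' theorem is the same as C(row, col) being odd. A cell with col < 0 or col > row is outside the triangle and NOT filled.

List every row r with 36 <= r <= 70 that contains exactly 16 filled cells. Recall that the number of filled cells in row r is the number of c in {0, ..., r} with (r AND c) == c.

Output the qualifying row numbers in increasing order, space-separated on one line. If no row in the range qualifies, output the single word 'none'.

Answer: 39 43 45 46 51 53 54 57 58 60

Derivation:
Row r has 2^popcount(r) filled cells, so we need popcount(r) = log2(16) = 4.
Scan r = 36..70 and keep those with exactly 4 one-bits:
r=36=100100 popcount=2 -> skip
r=37=100101 popcount=3 -> skip
r=38=100110 popcount=3 -> skip
r=39=100111 popcount=4 -> KEEP
r=40=101000 popcount=2 -> skip
r=41=101001 popcount=3 -> skip
r=42=101010 popcount=3 -> skip
r=43=101011 popcount=4 -> KEEP
r=44=101100 popcount=3 -> skip
r=45=101101 popcount=4 -> KEEP
r=46=101110 popcount=4 -> KEEP
r=47=101111 popcount=5 -> skip
r=48=110000 popcount=2 -> skip
r=49=110001 popcount=3 -> skip
r=50=110010 popcount=3 -> skip
r=51=110011 popcount=4 -> KEEP
r=52=110100 popcount=3 -> skip
r=53=110101 popcount=4 -> KEEP
r=54=110110 popcount=4 -> KEEP
r=55=110111 popcount=5 -> skip
r=56=111000 popcount=3 -> skip
r=57=111001 popcount=4 -> KEEP
r=58=111010 popcount=4 -> KEEP
r=59=111011 popcount=5 -> skip
r=60=111100 popcount=4 -> KEEP
r=61=111101 popcount=5 -> skip
r=62=111110 popcount=5 -> skip
r=63=111111 popcount=6 -> skip
r=64=1000000 popcount=1 -> skip
r=65=1000001 popcount=2 -> skip
r=66=1000010 popcount=2 -> skip
r=67=1000011 popcount=3 -> skip
r=68=1000100 popcount=2 -> skip
r=69=1000101 popcount=3 -> skip
r=70=1000110 popcount=3 -> skip
Kept rows: 39 43 45 46 51 53 54 57 58 60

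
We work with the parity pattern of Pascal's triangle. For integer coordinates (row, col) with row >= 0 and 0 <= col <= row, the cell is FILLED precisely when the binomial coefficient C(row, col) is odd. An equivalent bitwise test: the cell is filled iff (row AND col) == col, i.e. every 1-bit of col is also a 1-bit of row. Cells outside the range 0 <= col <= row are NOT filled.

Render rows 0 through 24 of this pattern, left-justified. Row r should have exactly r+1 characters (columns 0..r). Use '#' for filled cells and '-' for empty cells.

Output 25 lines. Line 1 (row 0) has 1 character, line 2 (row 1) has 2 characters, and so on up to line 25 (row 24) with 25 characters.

r0=0: #
r1=1: ##
r2=10: #-#
r3=11: ####
r4=100: #---#
r5=101: ##--##
r6=110: #-#-#-#
r7=111: ########
r8=1000: #-------#
r9=1001: ##------##
r10=1010: #-#-----#-#
r11=1011: ####----####
r12=1100: #---#---#---#
r13=1101: ##--##--##--##
r14=1110: #-#-#-#-#-#-#-#
r15=1111: ################
r16=10000: #---------------#
r17=10001: ##--------------##
r18=10010: #-#-------------#-#
r19=10011: ####------------####
r20=10100: #---#-----------#---#
r21=10101: ##--##----------##--##
r22=10110: #-#-#-#---------#-#-#-#
r23=10111: ########--------########
r24=11000: #-------#-------#-------#

Answer: #
##
#-#
####
#---#
##--##
#-#-#-#
########
#-------#
##------##
#-#-----#-#
####----####
#---#---#---#
##--##--##--##
#-#-#-#-#-#-#-#
################
#---------------#
##--------------##
#-#-------------#-#
####------------####
#---#-----------#---#
##--##----------##--##
#-#-#-#---------#-#-#-#
########--------########
#-------#-------#-------#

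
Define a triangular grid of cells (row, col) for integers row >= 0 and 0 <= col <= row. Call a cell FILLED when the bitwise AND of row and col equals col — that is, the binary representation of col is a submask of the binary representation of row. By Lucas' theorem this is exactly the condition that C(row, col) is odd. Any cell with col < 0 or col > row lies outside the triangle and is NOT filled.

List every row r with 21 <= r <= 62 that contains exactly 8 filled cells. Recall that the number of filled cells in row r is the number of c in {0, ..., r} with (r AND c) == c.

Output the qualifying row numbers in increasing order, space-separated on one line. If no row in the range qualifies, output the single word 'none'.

Row r has 2^popcount(r) filled cells, so we need popcount(r) = log2(8) = 3.
Scan r = 21..62 and keep those with exactly 3 one-bits:
r=21=10101 popcount=3 -> KEEP
r=22=10110 popcount=3 -> KEEP
r=23=10111 popcount=4 -> skip
r=24=11000 popcount=2 -> skip
r=25=11001 popcount=3 -> KEEP
r=26=11010 popcount=3 -> KEEP
r=27=11011 popcount=4 -> skip
r=28=11100 popcount=3 -> KEEP
r=29=11101 popcount=4 -> skip
r=30=11110 popcount=4 -> skip
r=31=11111 popcount=5 -> skip
r=32=100000 popcount=1 -> skip
r=33=100001 popcount=2 -> skip
r=34=100010 popcount=2 -> skip
r=35=100011 popcount=3 -> KEEP
r=36=100100 popcount=2 -> skip
r=37=100101 popcount=3 -> KEEP
r=38=100110 popcount=3 -> KEEP
r=39=100111 popcount=4 -> skip
r=40=101000 popcount=2 -> skip
r=41=101001 popcount=3 -> KEEP
r=42=101010 popcount=3 -> KEEP
r=43=101011 popcount=4 -> skip
r=44=101100 popcount=3 -> KEEP
r=45=101101 popcount=4 -> skip
r=46=101110 popcount=4 -> skip
r=47=101111 popcount=5 -> skip
r=48=110000 popcount=2 -> skip
r=49=110001 popcount=3 -> KEEP
r=50=110010 popcount=3 -> KEEP
r=51=110011 popcount=4 -> skip
r=52=110100 popcount=3 -> KEEP
r=53=110101 popcount=4 -> skip
r=54=110110 popcount=4 -> skip
r=55=110111 popcount=5 -> skip
r=56=111000 popcount=3 -> KEEP
r=57=111001 popcount=4 -> skip
r=58=111010 popcount=4 -> skip
r=59=111011 popcount=5 -> skip
r=60=111100 popcount=4 -> skip
r=61=111101 popcount=5 -> skip
r=62=111110 popcount=5 -> skip
Kept rows: 21 22 25 26 28 35 37 38 41 42 44 49 50 52 56

Answer: 21 22 25 26 28 35 37 38 41 42 44 49 50 52 56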